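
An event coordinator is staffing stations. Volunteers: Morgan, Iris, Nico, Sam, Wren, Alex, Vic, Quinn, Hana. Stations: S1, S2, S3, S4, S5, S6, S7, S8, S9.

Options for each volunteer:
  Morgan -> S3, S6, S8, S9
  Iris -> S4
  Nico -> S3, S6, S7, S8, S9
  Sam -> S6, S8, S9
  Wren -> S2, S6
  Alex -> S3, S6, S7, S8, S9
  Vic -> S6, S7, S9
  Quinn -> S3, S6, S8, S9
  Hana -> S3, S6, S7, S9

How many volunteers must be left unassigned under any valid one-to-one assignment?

2

A valid assignment of size 7: Morgan→S8, Iris→S4, Nico→S7, Sam→S9, Wren→S2, Alex→S3, Vic→S6.
The set {Morgan, Nico, Sam, Alex, Vic, Quinn, Hana} has only 5 neighbours ({S3, S6, S7, S8, S9}), so by Hall's theorem at most 7 of the 9 volunteers can be matched.
That matches 7 of the 9, leaving 2 unmatched; no matching can do better.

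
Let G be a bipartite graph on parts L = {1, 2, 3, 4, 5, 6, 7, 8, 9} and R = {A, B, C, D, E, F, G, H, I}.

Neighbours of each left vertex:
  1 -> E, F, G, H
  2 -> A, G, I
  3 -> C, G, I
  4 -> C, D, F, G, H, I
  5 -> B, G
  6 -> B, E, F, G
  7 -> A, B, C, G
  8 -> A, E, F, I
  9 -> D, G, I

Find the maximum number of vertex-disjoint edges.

A valid assignment of size 9: 1→H, 2→I, 3→C, 4→D, 5→B, 6→F, 7→A, 8→E, 9→G.
All 9 left vertices are matched, so no larger matching exists.

9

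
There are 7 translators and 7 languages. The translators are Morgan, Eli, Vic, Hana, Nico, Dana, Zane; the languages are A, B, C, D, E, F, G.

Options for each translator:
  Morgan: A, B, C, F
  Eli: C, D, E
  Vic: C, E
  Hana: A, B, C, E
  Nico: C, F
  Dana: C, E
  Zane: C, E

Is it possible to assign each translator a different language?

The set {Vic, Dana, Zane} has only 2 neighbours ({C, E}), so by Hall's theorem at most 6 of the 7 translators can be matched.
Hence no matching covers every translator.

No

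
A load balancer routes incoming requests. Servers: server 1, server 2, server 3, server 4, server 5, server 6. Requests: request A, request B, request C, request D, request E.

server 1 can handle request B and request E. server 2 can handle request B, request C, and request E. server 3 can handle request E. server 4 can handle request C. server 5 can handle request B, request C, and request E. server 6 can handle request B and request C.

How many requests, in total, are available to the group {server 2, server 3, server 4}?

3

The union of neighbours of {server 2, server 3, server 4} is {request B, request C, request E}, which has 3 elements.
Since |N(S)| = 3 ≥ |S| = 3, Hall's condition holds for this subset.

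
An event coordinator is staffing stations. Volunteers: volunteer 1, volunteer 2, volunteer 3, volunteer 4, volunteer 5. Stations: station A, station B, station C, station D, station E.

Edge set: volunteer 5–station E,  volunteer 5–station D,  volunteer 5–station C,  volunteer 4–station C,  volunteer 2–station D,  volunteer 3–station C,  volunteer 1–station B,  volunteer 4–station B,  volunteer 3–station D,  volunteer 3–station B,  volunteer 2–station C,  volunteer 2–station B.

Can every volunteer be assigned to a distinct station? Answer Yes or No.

The set {volunteer 1, volunteer 2, volunteer 3, volunteer 4} has only 3 neighbours ({station B, station C, station D}), so by Hall's theorem at most 4 of the 5 volunteers can be matched.
Hence no matching covers every volunteer.

No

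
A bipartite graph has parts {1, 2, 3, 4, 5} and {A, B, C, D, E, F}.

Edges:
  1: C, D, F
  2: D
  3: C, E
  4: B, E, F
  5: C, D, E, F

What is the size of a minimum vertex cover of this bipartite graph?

5

A maximum matching has 5 edges (e.g. 1–F, 2–D, 3–C, 4–B, 5–E).
By König's theorem the minimum vertex cover has the same size. One such cover is {1, 2, 3, 4, 5}.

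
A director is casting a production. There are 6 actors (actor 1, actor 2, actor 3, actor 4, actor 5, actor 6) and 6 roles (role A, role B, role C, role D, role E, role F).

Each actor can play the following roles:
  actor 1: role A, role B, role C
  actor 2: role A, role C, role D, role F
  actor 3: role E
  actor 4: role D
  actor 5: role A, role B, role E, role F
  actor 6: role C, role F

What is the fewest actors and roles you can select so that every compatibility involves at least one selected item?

The 6 edges actor 1–role C, actor 2–role A, actor 3–role E, actor 4–role D, actor 5–role B, actor 6–role F form a matching, so any vertex cover needs at least 6 vertices (one per matched edge).
Conversely {actor 1, actor 2, actor 3, actor 4, actor 5, actor 6} meets every edge and has exactly 6 vertices, so 6 is optimal.

6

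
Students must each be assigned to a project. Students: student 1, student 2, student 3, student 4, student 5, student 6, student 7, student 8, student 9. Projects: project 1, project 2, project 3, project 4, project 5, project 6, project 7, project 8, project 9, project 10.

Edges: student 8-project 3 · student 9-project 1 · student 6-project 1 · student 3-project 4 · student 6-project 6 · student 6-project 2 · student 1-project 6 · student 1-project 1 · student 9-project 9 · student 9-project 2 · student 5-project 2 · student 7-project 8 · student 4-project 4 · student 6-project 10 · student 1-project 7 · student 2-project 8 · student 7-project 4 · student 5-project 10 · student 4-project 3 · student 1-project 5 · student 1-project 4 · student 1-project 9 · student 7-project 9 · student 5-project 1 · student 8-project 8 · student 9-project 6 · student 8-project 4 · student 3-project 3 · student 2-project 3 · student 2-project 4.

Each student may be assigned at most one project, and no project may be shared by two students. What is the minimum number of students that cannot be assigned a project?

One maximum matching: student 1→project 7, student 2→project 8, student 3→project 3, student 4→project 4, student 5→project 2, student 6→project 10, student 7→project 9, student 9→project 1.
The set {student 2, student 3, student 4, student 8} has only 3 neighbours ({project 3, project 4, project 8}), so by Hall's theorem at most 8 of the 9 students can be matched.
That matches 8 of the 9, leaving 1 unmatched; no matching can do better.

1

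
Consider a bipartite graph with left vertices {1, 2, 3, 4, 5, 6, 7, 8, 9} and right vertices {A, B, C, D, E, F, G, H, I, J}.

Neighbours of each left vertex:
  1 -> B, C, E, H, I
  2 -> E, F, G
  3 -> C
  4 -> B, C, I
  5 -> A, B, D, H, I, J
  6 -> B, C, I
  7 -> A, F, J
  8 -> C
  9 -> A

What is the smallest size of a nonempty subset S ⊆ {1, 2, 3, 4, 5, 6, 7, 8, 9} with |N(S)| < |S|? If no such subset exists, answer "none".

Take S = {3, 8}. Its neighbourhood is {C}, so |N(S)| = 1 < |S| = 2.
No single vertex violates Hall's condition since each has at least one neighbour, so 2 is the minimum.

2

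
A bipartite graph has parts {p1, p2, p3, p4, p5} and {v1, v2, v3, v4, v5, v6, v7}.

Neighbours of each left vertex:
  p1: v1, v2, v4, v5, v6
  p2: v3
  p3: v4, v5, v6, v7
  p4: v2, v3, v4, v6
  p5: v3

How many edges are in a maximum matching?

A valid assignment of size 4: p1–v6, p2–v3, p3–v7, p4–v2.
The set {p2, p5} has only 1 neighbour ({v3}), so by Hall's theorem at most 4 of the 5 left vertices can be matched.

4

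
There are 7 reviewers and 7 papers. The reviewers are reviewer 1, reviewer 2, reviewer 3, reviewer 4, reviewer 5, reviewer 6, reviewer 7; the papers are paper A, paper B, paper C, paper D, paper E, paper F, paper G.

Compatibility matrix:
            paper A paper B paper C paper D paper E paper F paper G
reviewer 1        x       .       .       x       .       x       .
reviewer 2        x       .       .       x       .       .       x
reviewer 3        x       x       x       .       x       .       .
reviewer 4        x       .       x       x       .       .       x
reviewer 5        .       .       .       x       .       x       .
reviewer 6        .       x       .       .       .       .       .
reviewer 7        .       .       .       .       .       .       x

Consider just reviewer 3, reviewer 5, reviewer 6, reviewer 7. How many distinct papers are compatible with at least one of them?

7

The union of neighbours of {reviewer 3, reviewer 5, reviewer 6, reviewer 7} is {paper A, paper B, paper C, paper D, paper E, paper F, paper G}, which has 7 elements.
Since |N(S)| = 7 ≥ |S| = 4, Hall's condition holds for this subset.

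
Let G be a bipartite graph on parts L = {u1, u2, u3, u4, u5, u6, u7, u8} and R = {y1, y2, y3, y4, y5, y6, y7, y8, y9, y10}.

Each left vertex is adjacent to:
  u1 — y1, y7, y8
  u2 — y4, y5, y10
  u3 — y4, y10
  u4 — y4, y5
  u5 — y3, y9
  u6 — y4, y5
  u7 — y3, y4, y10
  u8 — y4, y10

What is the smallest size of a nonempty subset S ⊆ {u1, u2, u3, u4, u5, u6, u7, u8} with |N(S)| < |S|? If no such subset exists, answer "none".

4

Take S = {u2, u3, u4, u6}. Its neighbourhood is {y4, y5, y10}, so |N(S)| = 3 < |S| = 4.
Every subset of size less than 4 has at least as many neighbours as members, so 4 is the minimum.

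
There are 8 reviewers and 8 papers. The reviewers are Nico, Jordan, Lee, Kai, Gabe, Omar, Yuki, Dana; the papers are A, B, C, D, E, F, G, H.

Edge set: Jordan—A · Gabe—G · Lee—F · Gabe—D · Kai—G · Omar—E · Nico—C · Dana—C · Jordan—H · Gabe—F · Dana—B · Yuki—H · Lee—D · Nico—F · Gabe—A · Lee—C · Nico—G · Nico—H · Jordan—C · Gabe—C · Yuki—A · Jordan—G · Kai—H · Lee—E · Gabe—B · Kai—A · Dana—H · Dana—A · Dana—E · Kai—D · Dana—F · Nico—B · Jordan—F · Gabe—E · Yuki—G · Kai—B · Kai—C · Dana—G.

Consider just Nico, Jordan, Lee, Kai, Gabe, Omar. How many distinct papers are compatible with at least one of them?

8

The union of neighbours of {Nico, Jordan, Lee, Kai, Gabe, Omar} is {A, B, C, D, E, F, G, H}, which has 8 elements.
Since |N(S)| = 8 ≥ |S| = 6, Hall's condition holds for this subset.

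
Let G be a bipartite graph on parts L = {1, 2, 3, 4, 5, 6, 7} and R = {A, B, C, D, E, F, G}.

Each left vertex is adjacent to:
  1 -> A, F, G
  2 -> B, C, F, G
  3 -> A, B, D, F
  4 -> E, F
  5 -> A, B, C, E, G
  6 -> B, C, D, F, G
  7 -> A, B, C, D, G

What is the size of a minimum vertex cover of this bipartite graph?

7

{1, 2, 3, 4, 5, 6, 7} is a vertex cover of size 7: every edge has an endpoint in this set.
No smaller cover exists because 1–A, 2–F, 3–D, 4–E, 5–C, 6–B, 7–G is a matching of size 7, and a cover must include an endpoint of each of these disjoint edges (König's theorem).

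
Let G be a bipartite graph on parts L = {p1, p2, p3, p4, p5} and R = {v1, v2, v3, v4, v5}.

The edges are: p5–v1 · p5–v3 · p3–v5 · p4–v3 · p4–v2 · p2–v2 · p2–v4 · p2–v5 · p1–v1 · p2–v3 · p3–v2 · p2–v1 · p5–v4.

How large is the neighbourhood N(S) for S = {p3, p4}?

3

The union of neighbours of {p3, p4} is {v2, v3, v5}, which has 3 elements.
Since |N(S)| = 3 ≥ |S| = 2, Hall's condition holds for this subset.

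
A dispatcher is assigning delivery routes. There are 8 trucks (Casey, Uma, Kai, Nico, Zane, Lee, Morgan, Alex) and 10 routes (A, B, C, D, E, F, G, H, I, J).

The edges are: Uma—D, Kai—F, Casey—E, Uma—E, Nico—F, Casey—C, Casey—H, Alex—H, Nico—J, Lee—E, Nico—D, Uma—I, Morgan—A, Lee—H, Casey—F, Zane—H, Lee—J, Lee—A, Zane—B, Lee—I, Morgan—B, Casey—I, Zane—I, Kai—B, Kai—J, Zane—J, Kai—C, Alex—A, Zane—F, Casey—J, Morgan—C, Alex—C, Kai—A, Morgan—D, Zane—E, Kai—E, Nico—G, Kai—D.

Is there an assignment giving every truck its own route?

A valid assignment of size 8: Casey→H, Uma→D, Kai→A, Nico→F, Zane→E, Lee→J, Morgan→B, Alex→C.
Every truck is matched, so this matching saturates all of them.

Yes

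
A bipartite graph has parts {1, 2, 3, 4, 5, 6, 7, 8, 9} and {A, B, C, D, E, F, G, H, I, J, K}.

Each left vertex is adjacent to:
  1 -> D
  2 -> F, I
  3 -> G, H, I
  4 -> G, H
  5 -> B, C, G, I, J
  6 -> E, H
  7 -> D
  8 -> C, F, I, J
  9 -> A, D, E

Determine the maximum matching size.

8

A valid assignment of size 8: 1-D, 2-F, 3-I, 4-G, 5-J, 6-H, 8-C, 9-E.
The set {1, 7} has only 1 neighbour ({D}), so by Hall's theorem at most 8 of the 9 left vertices can be matched.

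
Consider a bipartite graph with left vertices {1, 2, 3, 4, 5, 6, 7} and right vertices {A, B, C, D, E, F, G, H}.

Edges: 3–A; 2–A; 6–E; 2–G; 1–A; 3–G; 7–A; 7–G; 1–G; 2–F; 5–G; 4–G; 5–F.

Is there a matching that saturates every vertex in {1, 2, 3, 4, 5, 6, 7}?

No

The set {1, 2, 3, 4, 5, 7} has only 3 neighbours ({A, F, G}), so by Hall's theorem at most 4 of the 7 left vertices can be matched.
Hence no matching covers every left vertex.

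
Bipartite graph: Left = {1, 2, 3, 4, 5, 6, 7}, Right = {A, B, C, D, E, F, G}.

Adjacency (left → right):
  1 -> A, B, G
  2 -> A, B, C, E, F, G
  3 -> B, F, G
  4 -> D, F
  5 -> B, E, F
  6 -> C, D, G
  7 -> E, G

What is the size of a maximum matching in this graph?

7

For example, pair 1–G, 2–A, 3–F, 4–D, 5–B, 6–C, 7–E.
All 7 left vertices are matched, so no larger matching exists.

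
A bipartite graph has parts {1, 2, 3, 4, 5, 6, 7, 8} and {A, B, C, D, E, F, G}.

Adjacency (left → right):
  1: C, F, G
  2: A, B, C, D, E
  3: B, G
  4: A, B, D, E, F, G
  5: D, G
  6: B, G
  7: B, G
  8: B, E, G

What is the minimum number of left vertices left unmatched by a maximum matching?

1

A valid assignment of size 7: 1–C, 2–A, 3–G, 4–F, 5–D, 6–B, 8–E.
The set {3, 6, 7} has only 2 neighbours ({B, G}), so by Hall's theorem at most 7 of the 8 left vertices can be matched.
That matches 7 of the 8, leaving 1 unmatched; no matching can do better.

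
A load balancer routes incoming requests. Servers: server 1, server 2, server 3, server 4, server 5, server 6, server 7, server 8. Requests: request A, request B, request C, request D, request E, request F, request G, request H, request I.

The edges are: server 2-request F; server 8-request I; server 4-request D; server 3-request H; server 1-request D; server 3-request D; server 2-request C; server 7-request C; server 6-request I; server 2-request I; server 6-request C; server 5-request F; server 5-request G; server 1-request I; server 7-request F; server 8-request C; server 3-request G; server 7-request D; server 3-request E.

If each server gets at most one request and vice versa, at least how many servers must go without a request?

For example, pair server 1-request I, server 2-request F, server 3-request E, server 4-request D, server 5-request G, server 6-request C.
The set {server 1, server 2, server 4, server 6, server 7, server 8} has only 4 neighbours ({request C, request D, request F, request I}), so by Hall's theorem at most 6 of the 8 servers can be matched.
That matches 6 of the 8, leaving 2 unmatched; no matching can do better.

2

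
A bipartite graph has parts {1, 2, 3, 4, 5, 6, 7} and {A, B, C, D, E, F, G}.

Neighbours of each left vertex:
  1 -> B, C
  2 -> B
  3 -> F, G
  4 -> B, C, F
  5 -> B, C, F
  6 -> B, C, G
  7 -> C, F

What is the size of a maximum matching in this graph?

One maximum matching: 1→C, 2→B, 3→G, 4→F.
The set {1, 2, 3, 4, 5, 6, 7} has only 4 neighbours ({B, C, F, G}), so by Hall's theorem at most 4 of the 7 left vertices can be matched.

4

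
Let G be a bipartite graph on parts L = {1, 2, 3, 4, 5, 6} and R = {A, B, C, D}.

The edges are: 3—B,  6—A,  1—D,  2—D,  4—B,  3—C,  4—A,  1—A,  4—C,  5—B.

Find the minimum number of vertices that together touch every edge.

4

A maximum matching has 4 edges (e.g. 1–A, 2–D, 3–C, 4–B).
By König's theorem the minimum vertex cover has the same size. One such cover is {A, B, C, D}.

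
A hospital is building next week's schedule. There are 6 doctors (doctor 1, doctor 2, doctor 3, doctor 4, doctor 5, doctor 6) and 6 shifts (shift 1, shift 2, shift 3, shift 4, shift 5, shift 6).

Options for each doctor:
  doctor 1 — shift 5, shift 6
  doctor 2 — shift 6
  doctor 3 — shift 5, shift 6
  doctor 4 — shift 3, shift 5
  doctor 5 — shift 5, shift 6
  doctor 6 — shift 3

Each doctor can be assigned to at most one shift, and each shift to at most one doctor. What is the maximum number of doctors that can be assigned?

3

A valid assignment of size 3: doctor 1–shift 5, doctor 2–shift 6, doctor 4–shift 3.
The set {doctor 1, doctor 2, doctor 3, doctor 4, doctor 5, doctor 6} has only 3 neighbours ({shift 3, shift 5, shift 6}), so by Hall's theorem at most 3 of the 6 doctors can be matched.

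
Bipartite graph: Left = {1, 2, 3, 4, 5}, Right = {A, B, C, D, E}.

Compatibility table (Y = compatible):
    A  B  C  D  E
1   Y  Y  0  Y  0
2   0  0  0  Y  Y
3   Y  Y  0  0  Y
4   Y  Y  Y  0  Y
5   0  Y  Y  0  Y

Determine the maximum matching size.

5

One maximum matching: 1-A, 2-D, 3-E, 4-C, 5-B.
This saturates every left vertex, so 5 is the maximum.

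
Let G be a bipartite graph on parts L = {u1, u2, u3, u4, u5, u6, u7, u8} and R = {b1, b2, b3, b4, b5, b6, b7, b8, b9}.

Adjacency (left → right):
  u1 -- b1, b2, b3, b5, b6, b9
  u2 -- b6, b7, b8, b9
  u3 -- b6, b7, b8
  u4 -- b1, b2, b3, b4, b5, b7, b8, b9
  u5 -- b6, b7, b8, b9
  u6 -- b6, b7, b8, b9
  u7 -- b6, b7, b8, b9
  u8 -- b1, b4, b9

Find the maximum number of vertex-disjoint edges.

7

One maximum matching: u1-b5, u2-b9, u3-b7, u4-b1, u5-b6, u6-b8, u8-b4.
The set {u2, u3, u5, u6, u7} has only 4 neighbours ({b6, b7, b8, b9}), so by Hall's theorem at most 7 of the 8 left vertices can be matched.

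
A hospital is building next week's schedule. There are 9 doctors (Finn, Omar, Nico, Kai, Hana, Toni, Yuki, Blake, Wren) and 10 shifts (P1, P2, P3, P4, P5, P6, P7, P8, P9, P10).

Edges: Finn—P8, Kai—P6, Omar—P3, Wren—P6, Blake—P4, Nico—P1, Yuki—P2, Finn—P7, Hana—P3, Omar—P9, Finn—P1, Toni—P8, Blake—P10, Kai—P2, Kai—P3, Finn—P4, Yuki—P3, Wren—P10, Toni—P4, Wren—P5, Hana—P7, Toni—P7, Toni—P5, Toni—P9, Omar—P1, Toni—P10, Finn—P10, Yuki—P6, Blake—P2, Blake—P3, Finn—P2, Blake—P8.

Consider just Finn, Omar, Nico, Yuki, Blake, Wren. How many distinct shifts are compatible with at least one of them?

10

The union of neighbours of {Finn, Omar, Nico, Yuki, Blake, Wren} is {P1, P2, P3, P4, P5, P6, P7, P8, P9, P10}, which has 10 elements.
Since |N(S)| = 10 ≥ |S| = 6, Hall's condition holds for this subset.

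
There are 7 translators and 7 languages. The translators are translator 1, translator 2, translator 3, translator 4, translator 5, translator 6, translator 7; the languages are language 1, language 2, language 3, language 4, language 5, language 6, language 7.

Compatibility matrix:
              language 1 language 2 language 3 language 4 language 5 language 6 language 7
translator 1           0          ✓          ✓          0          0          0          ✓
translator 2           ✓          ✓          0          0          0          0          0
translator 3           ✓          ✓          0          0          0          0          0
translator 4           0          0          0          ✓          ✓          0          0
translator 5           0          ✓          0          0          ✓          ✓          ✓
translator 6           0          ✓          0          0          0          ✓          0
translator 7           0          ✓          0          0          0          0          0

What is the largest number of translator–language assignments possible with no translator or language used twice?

6

For example, pair translator 1–language 3, translator 2–language 1, translator 3–language 2, translator 4–language 4, translator 5–language 7, translator 6–language 6.
The set {translator 2, translator 3, translator 7} has only 2 neighbours ({language 1, language 2}), so by Hall's theorem at most 6 of the 7 translators can be matched.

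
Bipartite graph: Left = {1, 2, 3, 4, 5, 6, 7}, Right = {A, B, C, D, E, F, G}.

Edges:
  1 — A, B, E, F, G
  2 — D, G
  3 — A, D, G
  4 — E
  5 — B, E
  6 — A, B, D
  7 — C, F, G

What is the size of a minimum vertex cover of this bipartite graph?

7

{1, 2, 3, 4, 5, 6, 7} is a vertex cover of size 7: every edge has an endpoint in this set.
No smaller cover exists because 1–F, 2–G, 3–A, 4–E, 5–B, 6–D, 7–C is a matching of size 7, and a cover must include an endpoint of each of these disjoint edges (König's theorem).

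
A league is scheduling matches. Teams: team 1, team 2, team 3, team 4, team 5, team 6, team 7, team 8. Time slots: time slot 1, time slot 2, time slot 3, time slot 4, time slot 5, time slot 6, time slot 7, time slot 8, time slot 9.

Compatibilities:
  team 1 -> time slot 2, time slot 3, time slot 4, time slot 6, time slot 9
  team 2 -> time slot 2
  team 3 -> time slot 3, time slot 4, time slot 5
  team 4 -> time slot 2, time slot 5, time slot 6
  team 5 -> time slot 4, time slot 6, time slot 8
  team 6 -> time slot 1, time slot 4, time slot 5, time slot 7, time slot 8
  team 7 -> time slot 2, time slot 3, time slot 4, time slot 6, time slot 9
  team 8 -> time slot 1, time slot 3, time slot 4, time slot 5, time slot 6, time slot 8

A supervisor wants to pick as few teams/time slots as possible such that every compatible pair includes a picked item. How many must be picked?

{team 1, team 2, team 3, team 4, team 5, team 6, team 7, team 8} is a vertex cover of size 8: every edge has an endpoint in this set.
No smaller cover exists because team 1–time slot 3, team 2–time slot 2, team 3–time slot 5, team 4–time slot 6, team 5–time slot 4, team 6–time slot 7, team 7–time slot 9, team 8–time slot 8 is a matching of size 8, and a cover must include an endpoint of each of these disjoint edges (König's theorem).

8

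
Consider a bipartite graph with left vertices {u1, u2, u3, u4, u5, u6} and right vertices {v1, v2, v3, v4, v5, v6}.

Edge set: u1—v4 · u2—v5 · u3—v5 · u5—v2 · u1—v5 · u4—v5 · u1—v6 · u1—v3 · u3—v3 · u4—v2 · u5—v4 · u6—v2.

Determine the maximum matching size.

One maximum matching: u1→v6, u2→v5, u3→v3, u4→v2, u5→v4.
The set {u2, u4, u6} has only 2 neighbours ({v2, v5}), so by Hall's theorem at most 5 of the 6 left vertices can be matched.

5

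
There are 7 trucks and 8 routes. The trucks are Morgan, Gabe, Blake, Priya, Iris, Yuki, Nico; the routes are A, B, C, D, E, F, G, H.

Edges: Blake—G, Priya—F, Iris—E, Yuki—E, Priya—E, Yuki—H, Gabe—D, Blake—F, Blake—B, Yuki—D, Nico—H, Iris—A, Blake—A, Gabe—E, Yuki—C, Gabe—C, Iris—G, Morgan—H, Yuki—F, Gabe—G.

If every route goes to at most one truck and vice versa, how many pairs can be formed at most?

One maximum matching: Morgan–H, Gabe–C, Blake–B, Priya–F, Iris–G, Yuki–E.
The set {Morgan, Nico} has only 1 neighbour ({H}), so by Hall's theorem at most 6 of the 7 trucks can be matched.

6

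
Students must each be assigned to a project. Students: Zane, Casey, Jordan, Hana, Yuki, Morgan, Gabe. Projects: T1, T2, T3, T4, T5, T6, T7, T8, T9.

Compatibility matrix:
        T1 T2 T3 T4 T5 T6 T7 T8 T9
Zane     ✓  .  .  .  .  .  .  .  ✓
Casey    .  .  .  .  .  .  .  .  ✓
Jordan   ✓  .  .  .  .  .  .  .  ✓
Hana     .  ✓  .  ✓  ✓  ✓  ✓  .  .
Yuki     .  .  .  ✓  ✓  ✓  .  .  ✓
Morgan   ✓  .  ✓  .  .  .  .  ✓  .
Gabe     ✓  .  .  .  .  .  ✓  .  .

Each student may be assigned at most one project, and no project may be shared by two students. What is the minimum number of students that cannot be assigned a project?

One maximum matching: Zane→T1, Casey→T9, Hana→T4, Yuki→T6, Morgan→T8, Gabe→T7.
The set {Zane, Casey, Jordan} has only 2 neighbours ({T1, T9}), so by Hall's theorem at most 6 of the 7 students can be matched.
That matches 6 of the 7, leaving 1 unmatched; no matching can do better.

1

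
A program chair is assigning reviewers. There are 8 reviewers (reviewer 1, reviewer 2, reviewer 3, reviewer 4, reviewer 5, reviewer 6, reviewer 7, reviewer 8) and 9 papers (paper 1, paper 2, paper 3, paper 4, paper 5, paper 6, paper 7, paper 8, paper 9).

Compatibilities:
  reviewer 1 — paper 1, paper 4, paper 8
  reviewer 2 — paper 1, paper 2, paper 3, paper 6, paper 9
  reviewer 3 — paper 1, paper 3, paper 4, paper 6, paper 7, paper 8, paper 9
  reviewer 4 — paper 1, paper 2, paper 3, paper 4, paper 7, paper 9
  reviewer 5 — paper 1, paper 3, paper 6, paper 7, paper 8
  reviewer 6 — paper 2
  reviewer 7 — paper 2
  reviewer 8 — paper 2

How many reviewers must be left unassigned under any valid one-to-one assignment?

2

For example, pair reviewer 1–paper 1, reviewer 2–paper 6, reviewer 3–paper 9, reviewer 4–paper 4, reviewer 5–paper 3, reviewer 6–paper 2.
The set {reviewer 6, reviewer 7, reviewer 8} has only 1 neighbour ({paper 2}), so by Hall's theorem at most 6 of the 8 reviewers can be matched.
That matches 6 of the 8, leaving 2 unmatched; no matching can do better.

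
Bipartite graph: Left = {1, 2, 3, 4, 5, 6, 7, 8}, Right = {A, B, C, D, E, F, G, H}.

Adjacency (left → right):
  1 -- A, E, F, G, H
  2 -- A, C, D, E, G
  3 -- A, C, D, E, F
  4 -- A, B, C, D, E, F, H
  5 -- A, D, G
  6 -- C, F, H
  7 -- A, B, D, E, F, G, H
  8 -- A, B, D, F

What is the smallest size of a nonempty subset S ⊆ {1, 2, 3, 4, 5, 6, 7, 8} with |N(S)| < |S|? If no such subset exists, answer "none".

A matching saturating every left vertex exists, for instance 1→F, 2→A, 3→E, 4→H, 5→D, 6→C, 7→G, 8→B.
By Hall's marriage theorem, this means |N(S)| ≥ |S| for every subset S, so no violating subset exists.

none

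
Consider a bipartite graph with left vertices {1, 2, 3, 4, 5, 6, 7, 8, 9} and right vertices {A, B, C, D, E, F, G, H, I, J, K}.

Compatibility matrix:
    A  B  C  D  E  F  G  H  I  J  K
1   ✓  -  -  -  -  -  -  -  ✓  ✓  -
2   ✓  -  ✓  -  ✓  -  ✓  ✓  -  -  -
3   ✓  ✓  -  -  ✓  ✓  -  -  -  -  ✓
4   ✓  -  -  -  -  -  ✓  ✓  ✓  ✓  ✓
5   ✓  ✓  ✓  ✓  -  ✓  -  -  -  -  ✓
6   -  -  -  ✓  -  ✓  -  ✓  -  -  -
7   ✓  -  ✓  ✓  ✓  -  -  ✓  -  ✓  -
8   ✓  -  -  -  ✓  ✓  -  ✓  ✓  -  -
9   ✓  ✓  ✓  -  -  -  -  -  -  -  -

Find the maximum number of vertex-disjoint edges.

9

For example, pair 1–I, 2–H, 3–K, 4–G, 5–A, 6–F, 7–J, 8–E, 9–B.
This saturates every left vertex, so 9 is the maximum.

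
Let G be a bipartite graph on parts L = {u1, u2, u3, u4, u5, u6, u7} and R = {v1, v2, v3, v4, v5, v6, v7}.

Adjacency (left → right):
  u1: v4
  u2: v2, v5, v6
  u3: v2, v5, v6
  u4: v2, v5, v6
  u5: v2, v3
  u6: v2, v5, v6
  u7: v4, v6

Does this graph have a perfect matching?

No

The set {u1, u2, u3, u4, u6, u7} has only 4 neighbours ({v2, v4, v5, v6}), so by Hall's theorem at most 5 of the 7 left vertices can be matched.
Hence no matching covers every left vertex.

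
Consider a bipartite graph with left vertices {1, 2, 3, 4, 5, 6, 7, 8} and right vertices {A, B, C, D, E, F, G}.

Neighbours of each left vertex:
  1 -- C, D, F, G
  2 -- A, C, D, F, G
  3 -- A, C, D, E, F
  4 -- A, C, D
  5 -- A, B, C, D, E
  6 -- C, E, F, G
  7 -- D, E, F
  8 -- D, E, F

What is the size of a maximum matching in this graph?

7

For example, pair 1–F, 2–G, 3–A, 4–D, 5–B, 6–C, 7–E.
The set {1, 2, 3, 4, 6, 7, 8} has only 6 neighbours ({A, C, D, E, F, G}), so by Hall's theorem at most 7 of the 8 left vertices can be matched.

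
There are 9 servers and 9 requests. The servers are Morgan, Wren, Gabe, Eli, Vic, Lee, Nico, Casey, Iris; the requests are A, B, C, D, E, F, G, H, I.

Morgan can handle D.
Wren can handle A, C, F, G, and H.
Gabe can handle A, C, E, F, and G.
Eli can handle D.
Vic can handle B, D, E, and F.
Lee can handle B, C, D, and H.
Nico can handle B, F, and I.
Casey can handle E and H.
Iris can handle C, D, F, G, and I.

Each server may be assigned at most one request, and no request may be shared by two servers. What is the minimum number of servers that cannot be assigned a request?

For example, pair Morgan–D, Wren–H, Gabe–A, Vic–B, Lee–C, Nico–F, Casey–E, Iris–G.
The set {Morgan, Eli} has only 1 neighbour ({D}), so by Hall's theorem at most 8 of the 9 servers can be matched.
That matches 8 of the 9, leaving 1 unmatched; no matching can do better.

1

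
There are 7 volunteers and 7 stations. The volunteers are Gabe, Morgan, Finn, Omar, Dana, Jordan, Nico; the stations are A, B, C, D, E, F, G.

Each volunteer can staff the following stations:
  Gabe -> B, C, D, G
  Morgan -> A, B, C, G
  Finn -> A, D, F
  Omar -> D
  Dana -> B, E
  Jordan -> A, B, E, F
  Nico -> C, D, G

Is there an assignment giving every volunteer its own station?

Yes

For example, pair Gabe-B, Morgan-C, Finn-A, Omar-D, Dana-E, Jordan-F, Nico-G.
Every volunteer is matched, so this is a perfect matching.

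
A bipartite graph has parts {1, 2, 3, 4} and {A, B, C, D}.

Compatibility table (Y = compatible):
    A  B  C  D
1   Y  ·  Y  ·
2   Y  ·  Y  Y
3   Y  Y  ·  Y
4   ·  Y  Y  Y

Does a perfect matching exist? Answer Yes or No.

Yes

One maximum matching: 1-A, 2-C, 3-D, 4-B.
All 4 left vertices are covered.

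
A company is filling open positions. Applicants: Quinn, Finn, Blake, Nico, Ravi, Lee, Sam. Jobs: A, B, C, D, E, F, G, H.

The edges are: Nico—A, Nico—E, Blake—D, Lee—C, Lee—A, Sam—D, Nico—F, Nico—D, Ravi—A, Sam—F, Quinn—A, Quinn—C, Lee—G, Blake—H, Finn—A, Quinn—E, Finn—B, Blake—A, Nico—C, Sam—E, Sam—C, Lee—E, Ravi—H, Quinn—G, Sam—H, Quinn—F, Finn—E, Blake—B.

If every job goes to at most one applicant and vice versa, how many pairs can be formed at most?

For example, pair Quinn-G, Finn-B, Blake-D, Nico-A, Ravi-H, Lee-C, Sam-E.
This saturates every applicant, so 7 is the maximum.

7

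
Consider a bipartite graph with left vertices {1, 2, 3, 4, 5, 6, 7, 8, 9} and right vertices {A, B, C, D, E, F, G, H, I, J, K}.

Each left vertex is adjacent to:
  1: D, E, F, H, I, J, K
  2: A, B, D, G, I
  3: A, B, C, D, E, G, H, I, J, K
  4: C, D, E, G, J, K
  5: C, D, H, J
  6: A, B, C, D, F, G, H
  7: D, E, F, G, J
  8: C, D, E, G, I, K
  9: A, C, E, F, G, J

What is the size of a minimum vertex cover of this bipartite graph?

A maximum matching has 9 edges (e.g. 1–E, 2–B, 3–A, 4–G, 5–C, 6–H, 7–F, 8–K, 9–J).
By König's theorem the minimum vertex cover has the same size. One such cover is {1, 2, 3, 4, 5, 6, 7, 8, 9}.

9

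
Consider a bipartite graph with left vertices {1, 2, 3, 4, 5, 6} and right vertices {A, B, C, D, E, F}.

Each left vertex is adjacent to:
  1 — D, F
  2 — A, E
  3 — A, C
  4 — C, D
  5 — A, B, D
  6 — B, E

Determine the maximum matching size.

One maximum matching: 1-F, 2-E, 3-A, 4-C, 5-D, 6-B.
This saturates every left vertex, so 6 is the maximum.

6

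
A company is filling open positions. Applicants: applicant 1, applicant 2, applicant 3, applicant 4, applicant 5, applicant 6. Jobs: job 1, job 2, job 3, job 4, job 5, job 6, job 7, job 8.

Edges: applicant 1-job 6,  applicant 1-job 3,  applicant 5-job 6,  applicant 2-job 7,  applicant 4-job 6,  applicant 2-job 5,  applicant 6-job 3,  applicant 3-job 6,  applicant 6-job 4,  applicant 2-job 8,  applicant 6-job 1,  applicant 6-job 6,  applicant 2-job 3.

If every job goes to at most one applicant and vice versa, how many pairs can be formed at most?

A valid assignment of size 4: applicant 1-job 3, applicant 2-job 8, applicant 3-job 6, applicant 6-job 1.
The set {applicant 3, applicant 4, applicant 5} has only 1 neighbour ({job 6}), so by Hall's theorem at most 4 of the 6 applicants can be matched.

4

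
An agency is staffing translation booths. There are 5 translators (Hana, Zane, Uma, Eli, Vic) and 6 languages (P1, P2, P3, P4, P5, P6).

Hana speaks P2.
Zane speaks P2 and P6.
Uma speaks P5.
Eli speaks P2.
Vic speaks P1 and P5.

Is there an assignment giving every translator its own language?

No

The set {Hana, Eli} has only 1 neighbour ({P2}), so by Hall's theorem at most 4 of the 5 translators can be matched.
Hence no matching covers every translator.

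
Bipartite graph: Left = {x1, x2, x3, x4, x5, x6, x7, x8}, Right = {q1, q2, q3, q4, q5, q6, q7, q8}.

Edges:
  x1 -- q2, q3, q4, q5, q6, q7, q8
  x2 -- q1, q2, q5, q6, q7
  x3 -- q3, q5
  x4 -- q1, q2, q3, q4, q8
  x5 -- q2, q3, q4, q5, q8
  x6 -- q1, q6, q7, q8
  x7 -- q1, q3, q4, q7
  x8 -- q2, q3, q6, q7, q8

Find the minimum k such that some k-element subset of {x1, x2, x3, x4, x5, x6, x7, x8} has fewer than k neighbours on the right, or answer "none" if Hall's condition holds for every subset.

none

A matching saturating every left vertex exists, for instance x1→q4, x2→q2, x3→q5, x4→q1, x5→q3, x6→q8, x7→q7, x8→q6.
By Hall's marriage theorem, this means |N(S)| ≥ |S| for every subset S, so no violating subset exists.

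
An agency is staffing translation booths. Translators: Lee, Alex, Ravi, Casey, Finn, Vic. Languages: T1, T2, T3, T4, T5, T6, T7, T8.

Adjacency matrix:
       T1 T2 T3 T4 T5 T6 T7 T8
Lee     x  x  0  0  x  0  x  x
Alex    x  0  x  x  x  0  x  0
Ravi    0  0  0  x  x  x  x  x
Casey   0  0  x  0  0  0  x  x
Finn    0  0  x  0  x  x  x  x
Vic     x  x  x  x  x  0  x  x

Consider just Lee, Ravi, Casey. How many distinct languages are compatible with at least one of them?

The union of neighbours of {Lee, Ravi, Casey} is {T1, T2, T3, T4, T5, T6, T7, T8}, which has 8 elements.
Since |N(S)| = 8 ≥ |S| = 3, Hall's condition holds for this subset.

8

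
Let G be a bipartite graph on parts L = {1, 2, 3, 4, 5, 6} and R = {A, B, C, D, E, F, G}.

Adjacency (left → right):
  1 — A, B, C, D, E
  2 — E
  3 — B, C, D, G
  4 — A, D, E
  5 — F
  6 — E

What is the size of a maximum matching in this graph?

A valid assignment of size 5: 1–A, 2–E, 3–B, 4–D, 5–F.
The set {2, 6} has only 1 neighbour ({E}), so by Hall's theorem at most 5 of the 6 left vertices can be matched.

5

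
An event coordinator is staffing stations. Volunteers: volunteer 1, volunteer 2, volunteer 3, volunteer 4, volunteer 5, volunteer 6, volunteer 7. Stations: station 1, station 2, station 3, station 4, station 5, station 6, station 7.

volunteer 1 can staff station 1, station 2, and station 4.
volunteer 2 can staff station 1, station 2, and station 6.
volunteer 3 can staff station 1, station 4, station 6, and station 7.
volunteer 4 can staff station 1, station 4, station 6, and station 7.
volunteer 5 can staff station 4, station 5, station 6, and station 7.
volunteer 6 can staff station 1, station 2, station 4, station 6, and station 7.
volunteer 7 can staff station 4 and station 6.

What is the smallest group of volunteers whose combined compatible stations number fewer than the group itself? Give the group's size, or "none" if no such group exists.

6

Take S = {volunteer 1, volunteer 2, volunteer 3, volunteer 4, volunteer 6, volunteer 7}. Its neighbourhood is {station 1, station 2, station 4, station 6, station 7}, so |N(S)| = 5 < |S| = 6.
Every subset of size less than 6 has at least as many neighbours as members, so 6 is the minimum.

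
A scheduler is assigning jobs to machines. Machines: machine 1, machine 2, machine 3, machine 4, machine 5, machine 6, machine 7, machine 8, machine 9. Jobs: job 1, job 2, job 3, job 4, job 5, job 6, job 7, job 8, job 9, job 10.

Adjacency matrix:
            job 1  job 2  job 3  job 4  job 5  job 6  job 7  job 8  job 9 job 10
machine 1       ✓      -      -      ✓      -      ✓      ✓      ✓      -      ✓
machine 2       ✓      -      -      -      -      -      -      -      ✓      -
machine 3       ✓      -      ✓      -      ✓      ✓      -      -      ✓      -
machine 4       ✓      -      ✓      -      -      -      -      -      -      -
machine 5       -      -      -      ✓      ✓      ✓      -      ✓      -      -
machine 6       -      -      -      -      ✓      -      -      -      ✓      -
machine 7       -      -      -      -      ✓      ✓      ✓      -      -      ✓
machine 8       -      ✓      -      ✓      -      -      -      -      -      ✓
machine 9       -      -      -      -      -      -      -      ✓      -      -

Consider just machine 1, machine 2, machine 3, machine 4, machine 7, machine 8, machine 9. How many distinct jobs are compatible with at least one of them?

10

The union of neighbours of {machine 1, machine 2, machine 3, machine 4, machine 7, machine 8, machine 9} is {job 1, job 2, job 3, job 4, job 5, job 6, job 7, job 8, job 9, job 10}, which has 10 elements.
Since |N(S)| = 10 ≥ |S| = 7, Hall's condition holds for this subset.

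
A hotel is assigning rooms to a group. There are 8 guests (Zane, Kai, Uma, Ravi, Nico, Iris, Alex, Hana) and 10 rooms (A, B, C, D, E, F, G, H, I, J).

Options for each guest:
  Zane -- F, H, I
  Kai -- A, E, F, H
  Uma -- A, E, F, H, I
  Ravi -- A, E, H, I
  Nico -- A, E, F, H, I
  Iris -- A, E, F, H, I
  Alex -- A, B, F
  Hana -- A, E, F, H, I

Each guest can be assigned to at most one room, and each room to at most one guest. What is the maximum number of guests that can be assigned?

One maximum matching: Zane-F, Kai-H, Uma-E, Ravi-I, Nico-A, Alex-B.
The set {Zane, Kai, Uma, Ravi, Nico, Iris, Hana} has only 5 neighbours ({A, E, F, H, I}), so by Hall's theorem at most 6 of the 8 guests can be matched.

6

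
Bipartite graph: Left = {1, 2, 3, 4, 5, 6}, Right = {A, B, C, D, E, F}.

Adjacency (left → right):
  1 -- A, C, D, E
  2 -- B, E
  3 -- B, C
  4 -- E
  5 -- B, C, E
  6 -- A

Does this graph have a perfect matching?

The set {2, 3, 4, 5} has only 3 neighbours ({B, C, E}), so by Hall's theorem at most 5 of the 6 left vertices can be matched.
Hence no matching covers every left vertex.

No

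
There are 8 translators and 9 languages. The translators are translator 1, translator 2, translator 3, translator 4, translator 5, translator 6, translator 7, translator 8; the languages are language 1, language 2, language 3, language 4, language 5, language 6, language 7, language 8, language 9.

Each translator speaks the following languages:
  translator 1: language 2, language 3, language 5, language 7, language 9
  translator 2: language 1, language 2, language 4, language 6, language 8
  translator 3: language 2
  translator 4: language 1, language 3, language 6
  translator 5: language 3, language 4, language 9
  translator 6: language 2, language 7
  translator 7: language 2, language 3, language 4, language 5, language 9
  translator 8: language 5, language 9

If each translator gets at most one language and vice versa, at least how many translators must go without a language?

A valid assignment of size 8: translator 1→language 3, translator 2→language 8, translator 3→language 2, translator 4→language 6, translator 5→language 4, translator 6→language 7, translator 7→language 5, translator 8→language 9.
This saturates every translator, so 8 is the maximum.
That matches 8 of the 8, leaving 0 unmatched; no matching can do better.

0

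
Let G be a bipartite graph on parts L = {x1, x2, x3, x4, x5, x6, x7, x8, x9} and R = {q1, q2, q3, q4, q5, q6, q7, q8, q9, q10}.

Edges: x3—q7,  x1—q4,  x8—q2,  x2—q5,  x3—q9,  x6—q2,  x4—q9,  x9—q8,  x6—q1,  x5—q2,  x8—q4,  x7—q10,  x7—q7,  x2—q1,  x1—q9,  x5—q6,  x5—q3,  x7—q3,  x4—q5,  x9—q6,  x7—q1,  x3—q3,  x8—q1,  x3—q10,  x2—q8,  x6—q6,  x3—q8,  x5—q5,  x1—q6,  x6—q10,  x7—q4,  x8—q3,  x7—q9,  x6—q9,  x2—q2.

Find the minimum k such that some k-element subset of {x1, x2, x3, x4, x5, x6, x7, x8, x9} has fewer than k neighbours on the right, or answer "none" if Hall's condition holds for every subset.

none

A matching saturating every left vertex exists, for instance x1→q4, x2→q1, x3→q9, x4→q5, x5→q2, x6→q6, x7→q7, x8→q3, x9→q8.
By Hall's marriage theorem, this means |N(S)| ≥ |S| for every subset S, so no violating subset exists.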